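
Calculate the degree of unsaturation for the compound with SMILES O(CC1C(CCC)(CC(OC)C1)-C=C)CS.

2

Molecular formula from the SMILES: C13H24O2S.
DoU = (2C + 2 + N − H − X)/2 = (2·13 + 2 + 0 − 24 − 0)/2 = 4/2 = 2.
(Structurally: 1 ring(s) + 1 π bond(s) = 2.)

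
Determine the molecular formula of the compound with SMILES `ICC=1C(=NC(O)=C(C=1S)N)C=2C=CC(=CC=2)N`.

C12H12IN3OS

Heavy atoms from the SMILES: 12 C, 1 I, 3 N, 1 O, 1 S.
Implicit hydrogens by atom environment:
  7 × C (aromatic): no H
  4 × C (aromatic): 1 H each → 4
  2 × N: 2 H each → 4
  1 × C: 2 H
  1 × I: no H
  1 × N (aromatic): no H
  1 × O: 1 H
  1 × S: 1 H
  Total hydrogens = 12.
Molecular formula: C12H12IN3OS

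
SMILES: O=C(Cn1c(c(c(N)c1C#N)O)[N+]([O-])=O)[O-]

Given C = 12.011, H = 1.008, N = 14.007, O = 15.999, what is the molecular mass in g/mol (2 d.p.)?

225.14

Molecular formula: C7H5N4O5-.
M = 7×12.011 + 5×1.008 + 4×14.007 + 5×15.999 = 225.14 g/mol.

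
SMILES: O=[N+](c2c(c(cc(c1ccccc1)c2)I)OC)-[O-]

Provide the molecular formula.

Heavy atoms from the SMILES: 13 C, 1 I, 1 N, 3 O.
Implicit hydrogens by atom environment:
  7 × C (aromatic): 1 H each → 7
  5 × C (aromatic): no H
  2 × O: no H
  1 × C: 3 H
  1 × I: no H
  1 × N (charge +1): no H
  1 × O (charge -1): no H
  Total hydrogens = 10.
Molecular formula: C13H10INO3

C13H10INO3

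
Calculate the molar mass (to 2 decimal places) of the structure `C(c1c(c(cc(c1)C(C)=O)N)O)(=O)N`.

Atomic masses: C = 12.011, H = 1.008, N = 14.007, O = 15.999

194.19

Molecular formula: C9H10N2O3.
M = 9×12.011 + 10×1.008 + 2×14.007 + 3×15.999 = 194.19 g/mol.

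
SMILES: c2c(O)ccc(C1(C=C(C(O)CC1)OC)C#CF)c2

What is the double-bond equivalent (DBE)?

8

Molecular formula from the SMILES: C15H15FO3.
DoU = (2C + 2 + N − H − X)/2 = (2·15 + 2 + 0 − 15 − 1)/2 = 16/2 = 8.
(Structurally: 2 ring(s) + 6 π bond(s) = 8.)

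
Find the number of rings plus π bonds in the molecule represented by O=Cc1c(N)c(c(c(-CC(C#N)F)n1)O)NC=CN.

Molecular formula from the SMILES: C11H12FN5O2.
DoU = (2C + 2 + N − H − X)/2 = (2·11 + 2 + 5 − 12 − 1)/2 = 16/2 = 8.
(Structurally: 1 ring(s) + 7 π bond(s) = 8.)

8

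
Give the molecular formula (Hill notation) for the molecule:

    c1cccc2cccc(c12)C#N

Heavy atoms from the SMILES: 11 C, 1 N.
Implicit hydrogens by atom environment:
  7 × C (aromatic): 1 H each → 7
  3 × C (aromatic): no H
  1 × C: no H
  1 × N: no H
  Total hydrogens = 7.
Molecular formula: C11H7N

C11H7N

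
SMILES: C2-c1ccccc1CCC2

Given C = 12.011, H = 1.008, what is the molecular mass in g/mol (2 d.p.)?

132.21

Molecular formula: C10H12.
M = 10×12.011 + 12×1.008 = 132.21 g/mol.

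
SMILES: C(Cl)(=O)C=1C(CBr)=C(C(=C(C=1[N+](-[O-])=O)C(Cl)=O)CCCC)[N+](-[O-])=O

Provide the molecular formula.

Heavy atoms from the SMILES: 1 Br, 13 C, 2 Cl, 2 N, 6 O.
Implicit hydrogens by atom environment:
  6 × C (aromatic): no H
  4 × C: 2 H each → 8
  4 × O: no H
  2 × C: no H
  2 × Cl: no H
  2 × N (charge +1): no H
  2 × O (charge -1): no H
  1 × Br: no H
  1 × C: 3 H
  Total hydrogens = 11.
Molecular formula: C13H11BrCl2N2O6

C13H11BrCl2N2O6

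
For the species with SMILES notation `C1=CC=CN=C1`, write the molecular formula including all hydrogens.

Heavy atoms from the SMILES: 5 C, 1 N.
Implicit hydrogens by atom environment:
  5 × C (aromatic): 1 H each → 5
  1 × N (aromatic): no H
  Total hydrogens = 5.
Molecular formula: C5H5N

C5H5N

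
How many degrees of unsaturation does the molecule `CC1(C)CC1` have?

Molecular formula from the SMILES: C5H10.
DoU = (2C + 2 + N − H − X)/2 = (2·5 + 2 + 0 − 10 − 0)/2 = 2/2 = 1.
(Structurally: 1 ring(s) + 0 π bond(s) = 1.)

1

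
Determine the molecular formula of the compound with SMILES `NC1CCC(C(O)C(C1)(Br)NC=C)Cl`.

Heavy atoms from the SMILES: 1 Br, 9 C, 1 Cl, 2 N, 1 O.
Implicit hydrogens by atom environment:
  4 × C: 2 H each → 8
  4 × C: 1 H each → 4
  1 × Br: no H
  1 × C: no H
  1 × Cl: no H
  1 × N: 2 H
  1 × N: 1 H
  1 × O: 1 H
  Total hydrogens = 16.
Molecular formula: C9H16BrClN2O

C9H16BrClN2O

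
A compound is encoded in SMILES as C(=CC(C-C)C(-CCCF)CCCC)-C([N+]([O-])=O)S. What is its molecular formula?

Heavy atoms from the SMILES: 14 C, 1 F, 1 N, 2 O, 1 S.
Implicit hydrogens by atom environment:
  7 × C: 2 H each → 14
  5 × C: 1 H each → 5
  2 × C: 3 H each → 6
  1 × F: no H
  1 × N (charge +1): no H
  1 × O: no H
  1 × O (charge -1): no H
  1 × S: 1 H
  Total hydrogens = 26.
Molecular formula: C14H26FNO2S

C14H26FNO2S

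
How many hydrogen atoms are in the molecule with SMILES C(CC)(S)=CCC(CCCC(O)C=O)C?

22

Hydrogens are implicit in SMILES; fill each atom to its normal valence:
  5 × C: 2 H each → 10
  4 × C: 1 H each → 4
  2 × C: 3 H each → 6
  1 × C: no H
  1 × O: 1 H
  1 × O: no H
  1 × S: 1 H
  Total hydrogens = 22.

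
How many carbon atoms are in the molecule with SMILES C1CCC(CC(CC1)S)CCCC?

12

The symbol for carbon appears 12 times in the SMILES.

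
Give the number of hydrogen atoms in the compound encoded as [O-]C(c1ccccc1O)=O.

Hydrogens are implicit in SMILES; fill each atom to its normal valence:
  4 × C (aromatic): 1 H each → 4
  2 × C (aromatic): no H
  1 × C: no H
  1 × O: 1 H
  1 × O: no H
  1 × O (charge -1): no H
  Total hydrogens = 5.

5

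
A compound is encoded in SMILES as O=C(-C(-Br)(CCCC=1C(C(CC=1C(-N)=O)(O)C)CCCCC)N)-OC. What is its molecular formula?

C18H31BrN2O4

Heavy atoms from the SMILES: 1 Br, 18 C, 2 N, 4 O.
Implicit hydrogens by atom environment:
  8 × C: 2 H each → 16
  6 × C: no H
  3 × C: 3 H each → 9
  3 × O: no H
  2 × N: 2 H each → 4
  1 × Br: no H
  1 × C: 1 H
  1 × O: 1 H
  Total hydrogens = 31.
Molecular formula: C18H31BrN2O4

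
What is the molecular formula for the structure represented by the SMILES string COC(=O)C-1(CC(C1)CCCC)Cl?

Heavy atoms from the SMILES: 10 C, 1 Cl, 2 O.
Implicit hydrogens by atom environment:
  5 × C: 2 H each → 10
  2 × C: 3 H each → 6
  2 × C: no H
  2 × O: no H
  1 × C: 1 H
  1 × Cl: no H
  Total hydrogens = 17.
Molecular formula: C10H17ClO2

C10H17ClO2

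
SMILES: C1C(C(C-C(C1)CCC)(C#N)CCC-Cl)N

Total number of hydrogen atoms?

23

Hydrogens are implicit in SMILES; fill each atom to its normal valence:
  8 × C: 2 H each → 16
  2 × C: 1 H each → 2
  2 × C: no H
  1 × C: 3 H
  1 × Cl: no H
  1 × N: 2 H
  1 × N: no H
  Total hydrogens = 23.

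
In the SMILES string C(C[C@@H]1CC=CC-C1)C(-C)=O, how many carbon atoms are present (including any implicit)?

The symbol for carbon appears 10 times in the SMILES.

10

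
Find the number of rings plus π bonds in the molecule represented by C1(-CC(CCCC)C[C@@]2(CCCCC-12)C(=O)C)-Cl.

Molecular formula from the SMILES: C16H27ClO.
DoU = (2C + 2 + N − H − X)/2 = (2·16 + 2 + 0 − 27 − 1)/2 = 6/2 = 3.
(Structurally: 2 ring(s) + 1 π bond(s) = 3.)

3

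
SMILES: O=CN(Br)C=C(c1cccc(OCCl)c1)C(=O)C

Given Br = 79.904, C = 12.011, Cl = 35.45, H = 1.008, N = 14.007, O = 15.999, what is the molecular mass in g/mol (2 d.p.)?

Molecular formula: C12H11BrClNO3.
M = 1×79.904 + 12×12.011 + 1×35.45 + 11×1.008 + 1×14.007 + 3×15.999 = 332.58 g/mol.

332.58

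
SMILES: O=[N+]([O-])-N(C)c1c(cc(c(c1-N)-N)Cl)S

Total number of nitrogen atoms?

4

The symbol for nitrogen appears 4 times in the SMILES.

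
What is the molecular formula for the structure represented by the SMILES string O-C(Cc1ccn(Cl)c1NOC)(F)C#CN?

Heavy atoms from the SMILES: 9 C, 1 Cl, 1 F, 3 N, 2 O.
Implicit hydrogens by atom environment:
  3 × C: no H
  2 × C (aromatic): 1 H each → 2
  2 × C (aromatic): no H
  1 × C: 3 H
  1 × C: 2 H
  1 × Cl: no H
  1 × F: no H
  1 × N: 2 H
  1 × N: 1 H
  1 × N (aromatic): no H
  1 × O: 1 H
  1 × O: no H
  Total hydrogens = 11.
Molecular formula: C9H11ClFN3O2

C9H11ClFN3O2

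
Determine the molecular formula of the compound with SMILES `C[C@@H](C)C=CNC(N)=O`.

Heavy atoms from the SMILES: 6 C, 2 N, 1 O.
Implicit hydrogens by atom environment:
  3 × C: 1 H each → 3
  2 × C: 3 H each → 6
  1 × C: no H
  1 × N: 2 H
  1 × N: 1 H
  1 × O: no H
  Total hydrogens = 12.
Molecular formula: C6H12N2O

C6H12N2O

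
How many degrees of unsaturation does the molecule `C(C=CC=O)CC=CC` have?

3

Molecular formula from the SMILES: C8H12O.
DoU = (2C + 2 + N − H − X)/2 = (2·8 + 2 + 0 − 12 − 0)/2 = 6/2 = 3.
(Structurally: 0 ring(s) + 3 π bond(s) = 3.)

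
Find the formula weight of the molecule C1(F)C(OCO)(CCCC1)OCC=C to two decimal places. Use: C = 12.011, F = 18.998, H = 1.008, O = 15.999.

204.24

Molecular formula: C10H17FO3.
M = 10×12.011 + 1×18.998 + 17×1.008 + 3×15.999 = 204.24 g/mol.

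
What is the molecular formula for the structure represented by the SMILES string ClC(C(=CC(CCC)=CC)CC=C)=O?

C12H17ClO

Heavy atoms from the SMILES: 12 C, 1 Cl, 1 O.
Implicit hydrogens by atom environment:
  4 × C: 2 H each → 8
  3 × C: 1 H each → 3
  3 × C: no H
  2 × C: 3 H each → 6
  1 × Cl: no H
  1 × O: no H
  Total hydrogens = 17.
Molecular formula: C12H17ClO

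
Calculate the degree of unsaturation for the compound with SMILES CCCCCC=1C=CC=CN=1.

4

Molecular formula from the SMILES: C10H15N.
DoU = (2C + 2 + N − H − X)/2 = (2·10 + 2 + 1 − 15 − 0)/2 = 8/2 = 4.
(Structurally: 1 ring(s) + 3 π bond(s) = 4.)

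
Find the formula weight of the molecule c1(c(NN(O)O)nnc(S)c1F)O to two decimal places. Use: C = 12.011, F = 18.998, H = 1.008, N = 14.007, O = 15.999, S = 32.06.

Molecular formula: C4H5FN4O3S.
M = 4×12.011 + 1×18.998 + 5×1.008 + 4×14.007 + 3×15.999 + 1×32.06 = 208.17 g/mol.

208.17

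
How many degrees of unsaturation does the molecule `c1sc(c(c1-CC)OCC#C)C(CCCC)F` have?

Molecular formula from the SMILES: C14H19FOS.
DoU = (2C + 2 + N − H − X)/2 = (2·14 + 2 + 0 − 19 − 1)/2 = 10/2 = 5.
(Structurally: 1 ring(s) + 4 π bond(s) = 5.)

5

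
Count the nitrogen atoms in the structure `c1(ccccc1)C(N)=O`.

The symbol for nitrogen appears 1 time in the SMILES.

1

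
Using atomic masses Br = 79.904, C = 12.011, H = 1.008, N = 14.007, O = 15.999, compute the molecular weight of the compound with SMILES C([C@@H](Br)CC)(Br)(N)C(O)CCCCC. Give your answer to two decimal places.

331.09

Molecular formula: C10H21Br2NO.
M = 2×79.904 + 10×12.011 + 21×1.008 + 1×14.007 + 1×15.999 = 331.09 g/mol.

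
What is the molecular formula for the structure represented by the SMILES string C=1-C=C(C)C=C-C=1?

C7H8

Heavy atoms from the SMILES: 7 C.
Implicit hydrogens by atom environment:
  5 × C (aromatic): 1 H each → 5
  1 × C: 3 H
  1 × C (aromatic): no H
  Total hydrogens = 8.
Molecular formula: C7H8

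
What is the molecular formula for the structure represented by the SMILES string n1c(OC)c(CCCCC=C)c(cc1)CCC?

C15H23NO

Heavy atoms from the SMILES: 15 C, 1 N, 1 O.
Implicit hydrogens by atom environment:
  7 × C: 2 H each → 14
  3 × C (aromatic): no H
  2 × C: 3 H each → 6
  2 × C (aromatic): 1 H each → 2
  1 × C: 1 H
  1 × N (aromatic): no H
  1 × O: no H
  Total hydrogens = 23.
Molecular formula: C15H23NO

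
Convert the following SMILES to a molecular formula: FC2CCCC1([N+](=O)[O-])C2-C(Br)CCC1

C10H15BrFNO2

Heavy atoms from the SMILES: 1 Br, 10 C, 1 F, 1 N, 2 O.
Implicit hydrogens by atom environment:
  6 × C: 2 H each → 12
  3 × C: 1 H each → 3
  1 × Br: no H
  1 × C: no H
  1 × F: no H
  1 × N (charge +1): no H
  1 × O: no H
  1 × O (charge -1): no H
  Total hydrogens = 15.
Molecular formula: C10H15BrFNO2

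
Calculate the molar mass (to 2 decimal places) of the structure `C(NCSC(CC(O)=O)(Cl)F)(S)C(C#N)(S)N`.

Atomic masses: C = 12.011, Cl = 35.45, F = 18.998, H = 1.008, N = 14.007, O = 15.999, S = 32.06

Molecular formula: C7H11ClFN3O2S3.
M = 7×12.011 + 1×35.45 + 1×18.998 + 11×1.008 + 3×14.007 + 2×15.999 + 3×32.06 = 319.81 g/mol.

319.81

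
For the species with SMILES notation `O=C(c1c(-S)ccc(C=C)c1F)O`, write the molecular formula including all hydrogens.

Heavy atoms from the SMILES: 9 C, 1 F, 2 O, 1 S.
Implicit hydrogens by atom environment:
  4 × C (aromatic): no H
  2 × C (aromatic): 1 H each → 2
  1 × C: 2 H
  1 × C: 1 H
  1 × C: no H
  1 × F: no H
  1 × O: 1 H
  1 × O: no H
  1 × S: 1 H
  Total hydrogens = 7.
Molecular formula: C9H7FO2S

C9H7FO2S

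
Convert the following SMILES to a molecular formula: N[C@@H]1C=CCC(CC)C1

Heavy atoms from the SMILES: 8 C, 1 N.
Implicit hydrogens by atom environment:
  4 × C: 1 H each → 4
  3 × C: 2 H each → 6
  1 × C: 3 H
  1 × N: 2 H
  Total hydrogens = 15.
Molecular formula: C8H15N

C8H15N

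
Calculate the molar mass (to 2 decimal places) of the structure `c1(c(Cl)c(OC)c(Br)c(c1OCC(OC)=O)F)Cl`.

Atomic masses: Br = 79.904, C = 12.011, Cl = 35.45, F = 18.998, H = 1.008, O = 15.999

361.97

Molecular formula: C10H8BrCl2FO4.
M = 1×79.904 + 10×12.011 + 2×35.45 + 1×18.998 + 8×1.008 + 4×15.999 = 361.97 g/mol.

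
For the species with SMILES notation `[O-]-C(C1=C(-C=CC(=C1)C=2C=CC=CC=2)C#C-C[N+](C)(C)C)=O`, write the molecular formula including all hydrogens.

Heavy atoms from the SMILES: 19 C, 1 N, 2 O.
Implicit hydrogens by atom environment:
  8 × C (aromatic): 1 H each → 8
  4 × C (aromatic): no H
  3 × C: 3 H each → 9
  3 × C: no H
  1 × C: 2 H
  1 × N (charge +1): no H
  1 × O: no H
  1 × O (charge -1): no H
  Total hydrogens = 19.
Molecular formula: C19H19NO2

C19H19NO2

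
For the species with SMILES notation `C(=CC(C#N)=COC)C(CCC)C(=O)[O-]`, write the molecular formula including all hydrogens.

Heavy atoms from the SMILES: 11 C, 1 N, 3 O.
Implicit hydrogens by atom environment:
  4 × C: 1 H each → 4
  3 × C: no H
  2 × C: 3 H each → 6
  2 × C: 2 H each → 4
  2 × O: no H
  1 × N: no H
  1 × O (charge -1): no H
  Total hydrogens = 14.
Net charge -1.
Molecular formula: C11H14NO3-

C11H14NO3-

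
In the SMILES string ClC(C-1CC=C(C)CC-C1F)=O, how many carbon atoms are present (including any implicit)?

9

The symbol for carbon appears 9 times in the SMILES. (Cl is a single chlorine, not C + l.)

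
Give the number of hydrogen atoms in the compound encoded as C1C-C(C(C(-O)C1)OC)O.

14

Hydrogens are implicit in SMILES; fill each atom to its normal valence:
  3 × C: 2 H each → 6
  3 × C: 1 H each → 3
  2 × O: 1 H each → 2
  1 × C: 3 H
  1 × O: no H
  Total hydrogens = 14.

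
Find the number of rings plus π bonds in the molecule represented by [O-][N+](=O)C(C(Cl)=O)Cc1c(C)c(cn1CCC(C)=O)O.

6

Molecular formula from the SMILES: C12H15ClN2O5.
DoU = (2C + 2 + N − H − X)/2 = (2·12 + 2 + 2 − 15 − 1)/2 = 12/2 = 6.
(Structurally: 1 ring(s) + 5 π bond(s) = 6.)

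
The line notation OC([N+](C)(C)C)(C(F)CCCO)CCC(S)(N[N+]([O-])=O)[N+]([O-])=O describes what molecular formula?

Heavy atoms from the SMILES: 11 C, 1 F, 4 N, 6 O, 1 S.
Implicit hydrogens by atom environment:
  5 × C: 2 H each → 10
  3 × C: 3 H each → 9
  3 × N (charge +1): no H
  2 × C: no H
  2 × O: 1 H each → 2
  2 × O: no H
  2 × O (charge -1): no H
  1 × C: 1 H
  1 × F: no H
  1 × N: 1 H
  1 × S: 1 H
  Total hydrogens = 24.
Net charge +1.
Molecular formula: C11H24FN4O6S+

C11H24FN4O6S+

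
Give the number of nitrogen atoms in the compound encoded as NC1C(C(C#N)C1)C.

2

The symbol for nitrogen appears 2 times in the SMILES.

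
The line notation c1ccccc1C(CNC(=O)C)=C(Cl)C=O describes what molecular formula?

C12H12ClNO2

Heavy atoms from the SMILES: 12 C, 1 Cl, 1 N, 2 O.
Implicit hydrogens by atom environment:
  5 × C (aromatic): 1 H each → 5
  3 × C: no H
  2 × O: no H
  1 × C: 3 H
  1 × C: 2 H
  1 × C: 1 H
  1 × C (aromatic): no H
  1 × Cl: no H
  1 × N: 1 H
  Total hydrogens = 12.
Molecular formula: C12H12ClNO2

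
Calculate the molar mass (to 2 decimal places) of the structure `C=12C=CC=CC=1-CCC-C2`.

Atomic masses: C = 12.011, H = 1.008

132.21

Molecular formula: C10H12.
M = 10×12.011 + 12×1.008 = 132.21 g/mol.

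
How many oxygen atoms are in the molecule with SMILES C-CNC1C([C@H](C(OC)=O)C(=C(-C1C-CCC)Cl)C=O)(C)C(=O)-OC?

5

The symbol for oxygen appears 5 times in the SMILES.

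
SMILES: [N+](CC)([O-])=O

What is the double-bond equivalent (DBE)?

Molecular formula from the SMILES: C2H5NO2.
DoU = (2C + 2 + N − H − X)/2 = (2·2 + 2 + 1 − 5 − 0)/2 = 2/2 = 1.
(Structurally: 0 ring(s) + 1 π bond(s) = 1.)

1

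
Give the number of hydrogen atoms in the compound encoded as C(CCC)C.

12

Hydrogens are implicit in SMILES; fill each atom to its normal valence:
  3 × C: 2 H each → 6
  2 × C: 3 H each → 6
  Total hydrogens = 12.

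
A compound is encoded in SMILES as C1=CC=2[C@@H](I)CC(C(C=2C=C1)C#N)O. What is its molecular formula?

C11H10INO

Heavy atoms from the SMILES: 11 C, 1 I, 1 N, 1 O.
Implicit hydrogens by atom environment:
  4 × C (aromatic): 1 H each → 4
  3 × C: 1 H each → 3
  2 × C (aromatic): no H
  1 × C: 2 H
  1 × C: no H
  1 × I: no H
  1 × N: no H
  1 × O: 1 H
  Total hydrogens = 10.
Molecular formula: C11H10INO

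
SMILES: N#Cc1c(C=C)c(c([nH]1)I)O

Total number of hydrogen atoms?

5

Hydrogens are implicit in SMILES; fill each atom to its normal valence:
  4 × C (aromatic): no H
  1 × C: 2 H
  1 × C: 1 H
  1 × C: no H
  1 × I: no H
  1 × N (aromatic): 1 H
  1 × N: no H
  1 × O: 1 H
  Total hydrogens = 5.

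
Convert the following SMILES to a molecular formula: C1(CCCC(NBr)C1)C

C7H14BrN

Heavy atoms from the SMILES: 1 Br, 7 C, 1 N.
Implicit hydrogens by atom environment:
  4 × C: 2 H each → 8
  2 × C: 1 H each → 2
  1 × Br: no H
  1 × C: 3 H
  1 × N: 1 H
  Total hydrogens = 14.
Molecular formula: C7H14BrN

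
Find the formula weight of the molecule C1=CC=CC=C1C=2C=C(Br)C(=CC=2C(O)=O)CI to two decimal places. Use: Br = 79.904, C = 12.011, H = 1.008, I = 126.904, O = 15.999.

Molecular formula: C14H10BrIO2.
M = 1×79.904 + 14×12.011 + 10×1.008 + 1×126.904 + 2×15.999 = 417.04 g/mol.

417.04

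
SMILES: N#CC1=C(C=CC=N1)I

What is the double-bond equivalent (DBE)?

Molecular formula from the SMILES: C6H3IN2.
DoU = (2C + 2 + N − H − X)/2 = (2·6 + 2 + 2 − 3 − 1)/2 = 12/2 = 6.
(Structurally: 1 ring(s) + 5 π bond(s) = 6.)

6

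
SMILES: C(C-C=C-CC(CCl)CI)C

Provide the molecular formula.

C9H16ClI

Heavy atoms from the SMILES: 9 C, 1 Cl, 1 I.
Implicit hydrogens by atom environment:
  5 × C: 2 H each → 10
  3 × C: 1 H each → 3
  1 × C: 3 H
  1 × Cl: no H
  1 × I: no H
  Total hydrogens = 16.
Molecular formula: C9H16ClI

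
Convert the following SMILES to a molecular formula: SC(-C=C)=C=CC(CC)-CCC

Heavy atoms from the SMILES: 11 C, 1 S.
Implicit hydrogens by atom environment:
  4 × C: 2 H each → 8
  3 × C: 1 H each → 3
  2 × C: 3 H each → 6
  2 × C: no H
  1 × S: 1 H
  Total hydrogens = 18.
Molecular formula: C11H18S

C11H18S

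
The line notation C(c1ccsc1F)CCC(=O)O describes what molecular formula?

Heavy atoms from the SMILES: 8 C, 1 F, 2 O, 1 S.
Implicit hydrogens by atom environment:
  3 × C: 2 H each → 6
  2 × C (aromatic): 1 H each → 2
  2 × C (aromatic): no H
  1 × C: no H
  1 × F: no H
  1 × O: 1 H
  1 × O: no H
  1 × S (aromatic): no H
  Total hydrogens = 9.
Molecular formula: C8H9FO2S

C8H9FO2S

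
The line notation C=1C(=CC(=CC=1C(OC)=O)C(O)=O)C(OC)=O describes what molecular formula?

Heavy atoms from the SMILES: 11 C, 6 O.
Implicit hydrogens by atom environment:
  5 × O: no H
  3 × C (aromatic): 1 H each → 3
  3 × C (aromatic): no H
  3 × C: no H
  2 × C: 3 H each → 6
  1 × O: 1 H
  Total hydrogens = 10.
Molecular formula: C11H10O6

C11H10O6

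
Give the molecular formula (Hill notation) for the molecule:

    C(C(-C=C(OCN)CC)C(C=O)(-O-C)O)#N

C10H16N2O4

Heavy atoms from the SMILES: 10 C, 2 N, 4 O.
Implicit hydrogens by atom environment:
  3 × C: 1 H each → 3
  3 × C: no H
  3 × O: no H
  2 × C: 3 H each → 6
  2 × C: 2 H each → 4
  1 × N: 2 H
  1 × N: no H
  1 × O: 1 H
  Total hydrogens = 16.
Molecular formula: C10H16N2O4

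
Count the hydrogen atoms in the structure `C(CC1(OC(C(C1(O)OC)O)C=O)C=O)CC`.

18

Hydrogens are implicit in SMILES; fill each atom to its normal valence:
  4 × C: 1 H each → 4
  4 × O: no H
  3 × C: 2 H each → 6
  2 × C: 3 H each → 6
  2 × C: no H
  2 × O: 1 H each → 2
  Total hydrogens = 18.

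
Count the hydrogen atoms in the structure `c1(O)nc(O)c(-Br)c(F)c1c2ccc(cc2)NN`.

9

Hydrogens are implicit in SMILES; fill each atom to its normal valence:
  7 × C (aromatic): no H
  4 × C (aromatic): 1 H each → 4
  2 × O: 1 H each → 2
  1 × Br: no H
  1 × F: no H
  1 × N: 2 H
  1 × N: 1 H
  1 × N (aromatic): no H
  Total hydrogens = 9.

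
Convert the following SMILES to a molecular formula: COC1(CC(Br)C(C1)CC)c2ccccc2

C14H19BrO

Heavy atoms from the SMILES: 1 Br, 14 C, 1 O.
Implicit hydrogens by atom environment:
  5 × C (aromatic): 1 H each → 5
  3 × C: 2 H each → 6
  2 × C: 3 H each → 6
  2 × C: 1 H each → 2
  1 × Br: no H
  1 × C: no H
  1 × C (aromatic): no H
  1 × O: no H
  Total hydrogens = 19.
Molecular formula: C14H19BrO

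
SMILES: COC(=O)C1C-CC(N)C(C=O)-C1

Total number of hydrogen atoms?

Hydrogens are implicit in SMILES; fill each atom to its normal valence:
  4 × C: 1 H each → 4
  3 × C: 2 H each → 6
  3 × O: no H
  1 × C: 3 H
  1 × C: no H
  1 × N: 2 H
  Total hydrogens = 15.

15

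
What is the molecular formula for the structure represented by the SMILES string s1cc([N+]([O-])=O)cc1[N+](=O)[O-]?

Heavy atoms from the SMILES: 4 C, 2 N, 4 O, 1 S.
Implicit hydrogens by atom environment:
  2 × C (aromatic): 1 H each → 2
  2 × C (aromatic): no H
  2 × N (charge +1): no H
  2 × O: no H
  2 × O (charge -1): no H
  1 × S (aromatic): no H
  Total hydrogens = 2.
Molecular formula: C4H2N2O4S

C4H2N2O4S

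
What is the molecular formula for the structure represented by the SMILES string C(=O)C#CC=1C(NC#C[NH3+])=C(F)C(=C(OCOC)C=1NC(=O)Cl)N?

C14H13ClFN4O4+

Heavy atoms from the SMILES: 14 C, 1 Cl, 1 F, 4 N, 4 O.
Implicit hydrogens by atom environment:
  6 × C (aromatic): no H
  5 × C: no H
  4 × O: no H
  2 × N: 1 H each → 2
  1 × C: 3 H
  1 × C: 2 H
  1 × C: 1 H
  1 × Cl: no H
  1 × F: no H
  1 × N (charge +1): 3 H
  1 × N: 2 H
  Total hydrogens = 13.
Net charge +1.
Molecular formula: C14H13ClFN4O4+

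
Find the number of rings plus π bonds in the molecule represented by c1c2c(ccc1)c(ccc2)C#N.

9

Molecular formula from the SMILES: C11H7N.
DoU = (2C + 2 + N − H − X)/2 = (2·11 + 2 + 1 − 7 − 0)/2 = 18/2 = 9.
(Structurally: 2 ring(s) + 7 π bond(s) = 9.)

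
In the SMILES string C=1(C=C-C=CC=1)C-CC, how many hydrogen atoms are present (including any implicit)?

12

Hydrogens are implicit in SMILES; fill each atom to its normal valence:
  5 × C (aromatic): 1 H each → 5
  2 × C: 2 H each → 4
  1 × C: 3 H
  1 × C (aromatic): no H
  Total hydrogens = 12.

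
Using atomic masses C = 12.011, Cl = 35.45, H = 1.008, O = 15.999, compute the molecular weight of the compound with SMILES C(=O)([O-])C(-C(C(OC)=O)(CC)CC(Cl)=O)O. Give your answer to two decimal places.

251.64

Molecular formula: C9H12ClO6-.
M = 9×12.011 + 1×35.45 + 12×1.008 + 6×15.999 = 251.64 g/mol.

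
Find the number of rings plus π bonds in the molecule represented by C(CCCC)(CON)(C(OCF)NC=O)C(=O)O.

Molecular formula from the SMILES: C10H19FN2O5.
DoU = (2C + 2 + N − H − X)/2 = (2·10 + 2 + 2 − 19 − 1)/2 = 4/2 = 2.
(Structurally: 0 ring(s) + 2 π bond(s) = 2.)

2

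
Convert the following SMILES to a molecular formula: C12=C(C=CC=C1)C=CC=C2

Heavy atoms from the SMILES: 10 C.
Implicit hydrogens by atom environment:
  8 × C (aromatic): 1 H each → 8
  2 × C (aromatic): no H
  Total hydrogens = 8.
Molecular formula: C10H8

C10H8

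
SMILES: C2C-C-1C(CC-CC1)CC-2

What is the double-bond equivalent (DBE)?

2

Molecular formula from the SMILES: C10H18.
DoU = (2C + 2 + N − H − X)/2 = (2·10 + 2 + 0 − 18 − 0)/2 = 4/2 = 2.
(Structurally: 2 ring(s) + 0 π bond(s) = 2.)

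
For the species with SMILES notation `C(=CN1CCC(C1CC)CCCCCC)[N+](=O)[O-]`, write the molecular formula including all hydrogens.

Heavy atoms from the SMILES: 14 C, 2 N, 2 O.
Implicit hydrogens by atom environment:
  8 × C: 2 H each → 16
  4 × C: 1 H each → 4
  2 × C: 3 H each → 6
  1 × N: no H
  1 × N (charge +1): no H
  1 × O: no H
  1 × O (charge -1): no H
  Total hydrogens = 26.
Molecular formula: C14H26N2O2

C14H26N2O2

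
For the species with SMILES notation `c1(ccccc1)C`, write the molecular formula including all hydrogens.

Heavy atoms from the SMILES: 7 C.
Implicit hydrogens by atom environment:
  5 × C (aromatic): 1 H each → 5
  1 × C: 3 H
  1 × C (aromatic): no H
  Total hydrogens = 8.
Molecular formula: C7H8

C7H8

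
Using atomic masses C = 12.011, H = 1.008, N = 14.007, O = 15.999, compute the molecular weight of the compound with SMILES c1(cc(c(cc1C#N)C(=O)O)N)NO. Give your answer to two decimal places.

Molecular formula: C8H7N3O3.
M = 8×12.011 + 7×1.008 + 3×14.007 + 3×15.999 = 193.16 g/mol.

193.16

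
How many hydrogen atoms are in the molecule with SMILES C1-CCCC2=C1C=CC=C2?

Hydrogens are implicit in SMILES; fill each atom to its normal valence:
  4 × C: 2 H each → 8
  4 × C (aromatic): 1 H each → 4
  2 × C (aromatic): no H
  Total hydrogens = 12.

12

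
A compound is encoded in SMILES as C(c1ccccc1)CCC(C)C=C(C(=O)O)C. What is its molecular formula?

C15H20O2

Heavy atoms from the SMILES: 15 C, 2 O.
Implicit hydrogens by atom environment:
  5 × C (aromatic): 1 H each → 5
  3 × C: 2 H each → 6
  2 × C: 3 H each → 6
  2 × C: 1 H each → 2
  2 × C: no H
  1 × C (aromatic): no H
  1 × O: 1 H
  1 × O: no H
  Total hydrogens = 20.
Molecular formula: C15H20O2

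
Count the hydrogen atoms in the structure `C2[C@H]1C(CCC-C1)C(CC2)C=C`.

20

Hydrogens are implicit in SMILES; fill each atom to its normal valence:
  8 × C: 2 H each → 16
  4 × C: 1 H each → 4
  Total hydrogens = 20.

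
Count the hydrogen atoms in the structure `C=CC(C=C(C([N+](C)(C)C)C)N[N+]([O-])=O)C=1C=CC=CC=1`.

Hydrogens are implicit in SMILES; fill each atom to its normal valence:
  5 × C (aromatic): 1 H each → 5
  4 × C: 3 H each → 12
  4 × C: 1 H each → 4
  2 × N (charge +1): no H
  1 × C: 2 H
  1 × C: no H
  1 × C (aromatic): no H
  1 × N: 1 H
  1 × O: no H
  1 × O (charge -1): no H
  Total hydrogens = 24.

24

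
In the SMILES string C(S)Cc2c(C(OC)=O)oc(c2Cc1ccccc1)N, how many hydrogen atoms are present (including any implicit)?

17

Hydrogens are implicit in SMILES; fill each atom to its normal valence:
  5 × C (aromatic): 1 H each → 5
  5 × C (aromatic): no H
  3 × C: 2 H each → 6
  2 × O: no H
  1 × C: 3 H
  1 × C: no H
  1 × N: 2 H
  1 × O (aromatic): no H
  1 × S: 1 H
  Total hydrogens = 17.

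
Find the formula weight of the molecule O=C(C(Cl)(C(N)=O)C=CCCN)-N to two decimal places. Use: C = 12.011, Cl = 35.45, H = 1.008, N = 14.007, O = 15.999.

Molecular formula: C7H12ClN3O2.
M = 7×12.011 + 1×35.45 + 12×1.008 + 3×14.007 + 2×15.999 = 205.64 g/mol.

205.64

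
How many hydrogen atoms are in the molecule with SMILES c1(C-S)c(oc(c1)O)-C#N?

Hydrogens are implicit in SMILES; fill each atom to its normal valence:
  3 × C (aromatic): no H
  1 × C: 2 H
  1 × C (aromatic): 1 H
  1 × C: no H
  1 × N: no H
  1 × O: 1 H
  1 × O (aromatic): no H
  1 × S: 1 H
  Total hydrogens = 5.

5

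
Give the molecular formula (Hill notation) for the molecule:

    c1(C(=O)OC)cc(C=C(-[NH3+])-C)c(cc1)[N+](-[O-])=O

Heavy atoms from the SMILES: 11 C, 2 N, 4 O.
Implicit hydrogens by atom environment:
  3 × C (aromatic): 1 H each → 3
  3 × C (aromatic): no H
  3 × O: no H
  2 × C: 3 H each → 6
  2 × C: no H
  1 × C: 1 H
  1 × N (charge +1): 3 H
  1 × N (charge +1): no H
  1 × O (charge -1): no H
  Total hydrogens = 13.
Net charge +1.
Molecular formula: C11H13N2O4+

C11H13N2O4+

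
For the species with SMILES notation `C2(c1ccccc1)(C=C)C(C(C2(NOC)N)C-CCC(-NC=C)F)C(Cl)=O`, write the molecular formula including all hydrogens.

Heavy atoms from the SMILES: 20 C, 1 Cl, 1 F, 3 N, 2 O.
Implicit hydrogens by atom environment:
  5 × C: 2 H each → 10
  5 × C: 1 H each → 5
  5 × C (aromatic): 1 H each → 5
  3 × C: no H
  2 × N: 1 H each → 2
  2 × O: no H
  1 × C: 3 H
  1 × C (aromatic): no H
  1 × Cl: no H
  1 × F: no H
  1 × N: 2 H
  Total hydrogens = 27.
Molecular formula: C20H27ClFN3O2

C20H27ClFN3O2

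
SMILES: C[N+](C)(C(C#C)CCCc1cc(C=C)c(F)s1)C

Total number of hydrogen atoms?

21

Hydrogens are implicit in SMILES; fill each atom to its normal valence:
  4 × C: 2 H each → 8
  3 × C: 3 H each → 9
  3 × C: 1 H each → 3
  3 × C (aromatic): no H
  1 × C (aromatic): 1 H
  1 × C: no H
  1 × F: no H
  1 × N (charge +1): no H
  1 × S (aromatic): no H
  Total hydrogens = 21.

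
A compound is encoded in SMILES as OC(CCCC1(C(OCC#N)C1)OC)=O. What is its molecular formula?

Heavy atoms from the SMILES: 10 C, 1 N, 4 O.
Implicit hydrogens by atom environment:
  5 × C: 2 H each → 10
  3 × C: no H
  3 × O: no H
  1 × C: 3 H
  1 × C: 1 H
  1 × N: no H
  1 × O: 1 H
  Total hydrogens = 15.
Molecular formula: C10H15NO4

C10H15NO4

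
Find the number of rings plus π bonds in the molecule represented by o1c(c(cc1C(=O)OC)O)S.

Molecular formula from the SMILES: C6H6O4S.
DoU = (2C + 2 + N − H − X)/2 = (2·6 + 2 + 0 − 6 − 0)/2 = 8/2 = 4.
(Structurally: 1 ring(s) + 3 π bond(s) = 4.)

4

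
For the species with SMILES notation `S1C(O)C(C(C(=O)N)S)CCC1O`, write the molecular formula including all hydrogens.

C7H13NO3S2

Heavy atoms from the SMILES: 7 C, 1 N, 3 O, 2 S.
Implicit hydrogens by atom environment:
  4 × C: 1 H each → 4
  2 × C: 2 H each → 4
  2 × O: 1 H each → 2
  1 × C: no H
  1 × N: 2 H
  1 × O: no H
  1 × S: 1 H
  1 × S: no H
  Total hydrogens = 13.
Molecular formula: C7H13NO3S2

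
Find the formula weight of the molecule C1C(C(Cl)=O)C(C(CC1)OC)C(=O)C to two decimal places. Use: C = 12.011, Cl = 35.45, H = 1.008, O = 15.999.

218.68

Molecular formula: C10H15ClO3.
M = 10×12.011 + 1×35.45 + 15×1.008 + 3×15.999 = 218.68 g/mol.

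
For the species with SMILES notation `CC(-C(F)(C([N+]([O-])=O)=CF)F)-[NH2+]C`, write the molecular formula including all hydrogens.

C6H10F3N2O2+

Heavy atoms from the SMILES: 6 C, 3 F, 2 N, 2 O.
Implicit hydrogens by atom environment:
  3 × F: no H
  2 × C: 3 H each → 6
  2 × C: 1 H each → 2
  2 × C: no H
  1 × N (charge +1): 2 H
  1 × N (charge +1): no H
  1 × O: no H
  1 × O (charge -1): no H
  Total hydrogens = 10.
Net charge +1.
Molecular formula: C6H10F3N2O2+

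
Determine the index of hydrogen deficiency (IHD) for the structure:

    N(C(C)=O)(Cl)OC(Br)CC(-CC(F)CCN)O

Molecular formula from the SMILES: C9H17BrClFN2O3.
DoU = (2C + 2 + N − H − X)/2 = (2·9 + 2 + 2 − 17 − 3)/2 = 2/2 = 1.
(Structurally: 0 ring(s) + 1 π bond(s) = 1.)

1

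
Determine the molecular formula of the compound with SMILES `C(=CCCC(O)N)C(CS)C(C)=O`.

Heavy atoms from the SMILES: 9 C, 1 N, 2 O, 1 S.
Implicit hydrogens by atom environment:
  4 × C: 1 H each → 4
  3 × C: 2 H each → 6
  1 × C: 3 H
  1 × C: no H
  1 × N: 2 H
  1 × O: 1 H
  1 × O: no H
  1 × S: 1 H
  Total hydrogens = 17.
Molecular formula: C9H17NO2S

C9H17NO2S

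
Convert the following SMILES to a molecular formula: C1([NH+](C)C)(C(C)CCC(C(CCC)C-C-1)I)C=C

Heavy atoms from the SMILES: 16 C, 1 I, 1 N.
Implicit hydrogens by atom environment:
  7 × C: 2 H each → 14
  4 × C: 3 H each → 12
  4 × C: 1 H each → 4
  1 × C: no H
  1 × I: no H
  1 × N (charge +1): 1 H
  Total hydrogens = 31.
Net charge +1.
Molecular formula: C16H31IN+

C16H31IN+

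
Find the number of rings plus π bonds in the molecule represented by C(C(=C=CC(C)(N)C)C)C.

Molecular formula from the SMILES: C9H17N.
DoU = (2C + 2 + N − H − X)/2 = (2·9 + 2 + 1 − 17 − 0)/2 = 4/2 = 2.
(Structurally: 0 ring(s) + 2 π bond(s) = 2.)

2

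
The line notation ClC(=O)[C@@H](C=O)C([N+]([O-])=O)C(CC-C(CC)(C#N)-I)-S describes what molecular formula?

C11H14ClIN2O4S

Heavy atoms from the SMILES: 11 C, 1 Cl, 1 I, 2 N, 4 O, 1 S.
Implicit hydrogens by atom environment:
  4 × C: 1 H each → 4
  3 × C: 2 H each → 6
  3 × C: no H
  3 × O: no H
  1 × C: 3 H
  1 × Cl: no H
  1 × I: no H
  1 × N: no H
  1 × N (charge +1): no H
  1 × O (charge -1): no H
  1 × S: 1 H
  Total hydrogens = 14.
Molecular formula: C11H14ClIN2O4S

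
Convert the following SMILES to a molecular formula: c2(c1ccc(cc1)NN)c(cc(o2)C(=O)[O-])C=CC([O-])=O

[C14H10N2O5]2-

Heavy atoms from the SMILES: 14 C, 2 N, 5 O.
Implicit hydrogens by atom environment:
  5 × C (aromatic): 1 H each → 5
  5 × C (aromatic): no H
  2 × C: 1 H each → 2
  2 × C: no H
  2 × O: no H
  2 × O (charge -1): no H
  1 × N: 2 H
  1 × N: 1 H
  1 × O (aromatic): no H
  Total hydrogens = 10.
Net charge -2.
Molecular formula: [C14H10N2O5]2-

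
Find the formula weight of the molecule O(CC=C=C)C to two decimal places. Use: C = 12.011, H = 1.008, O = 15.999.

84.12

Molecular formula: C5H8O.
M = 5×12.011 + 8×1.008 + 1×15.999 = 84.12 g/mol.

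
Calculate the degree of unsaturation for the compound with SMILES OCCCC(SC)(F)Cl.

Molecular formula from the SMILES: C5H10ClFOS.
DoU = (2C + 2 + N − H − X)/2 = (2·5 + 2 + 0 − 10 − 2)/2 = 0/2 = 0.
(Structurally: 0 ring(s) + 0 π bond(s) = 0.)

0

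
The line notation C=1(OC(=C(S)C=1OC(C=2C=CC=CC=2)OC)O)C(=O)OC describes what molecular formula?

C14H14O6S

Heavy atoms from the SMILES: 14 C, 6 O, 1 S.
Implicit hydrogens by atom environment:
  5 × C (aromatic): 1 H each → 5
  5 × C (aromatic): no H
  4 × O: no H
  2 × C: 3 H each → 6
  1 × C: 1 H
  1 × C: no H
  1 × O: 1 H
  1 × O (aromatic): no H
  1 × S: 1 H
  Total hydrogens = 14.
Molecular formula: C14H14O6S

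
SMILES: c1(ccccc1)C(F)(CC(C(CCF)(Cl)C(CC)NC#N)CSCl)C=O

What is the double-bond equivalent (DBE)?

7

Molecular formula from the SMILES: C18H22Cl2F2N2OS.
DoU = (2C + 2 + N − H − X)/2 = (2·18 + 2 + 2 − 22 − 4)/2 = 14/2 = 7.
(Structurally: 1 ring(s) + 6 π bond(s) = 7.)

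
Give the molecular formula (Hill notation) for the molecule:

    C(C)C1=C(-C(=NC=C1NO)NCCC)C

Heavy atoms from the SMILES: 11 C, 3 N, 1 O.
Implicit hydrogens by atom environment:
  4 × C (aromatic): no H
  3 × C: 3 H each → 9
  3 × C: 2 H each → 6
  2 × N: 1 H each → 2
  1 × C (aromatic): 1 H
  1 × N (aromatic): no H
  1 × O: 1 H
  Total hydrogens = 19.
Molecular formula: C11H19N3O

C11H19N3O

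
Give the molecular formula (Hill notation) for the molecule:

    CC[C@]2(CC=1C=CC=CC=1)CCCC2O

C14H20O

Heavy atoms from the SMILES: 14 C, 1 O.
Implicit hydrogens by atom environment:
  5 × C: 2 H each → 10
  5 × C (aromatic): 1 H each → 5
  1 × C: 3 H
  1 × C: 1 H
  1 × C: no H
  1 × C (aromatic): no H
  1 × O: 1 H
  Total hydrogens = 20.
Molecular formula: C14H20O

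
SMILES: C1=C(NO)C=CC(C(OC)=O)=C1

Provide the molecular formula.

Heavy atoms from the SMILES: 8 C, 1 N, 3 O.
Implicit hydrogens by atom environment:
  4 × C (aromatic): 1 H each → 4
  2 × C (aromatic): no H
  2 × O: no H
  1 × C: 3 H
  1 × C: no H
  1 × N: 1 H
  1 × O: 1 H
  Total hydrogens = 9.
Molecular formula: C8H9NO3

C8H9NO3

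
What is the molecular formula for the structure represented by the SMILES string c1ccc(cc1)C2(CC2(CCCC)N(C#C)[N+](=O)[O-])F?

Heavy atoms from the SMILES: 15 C, 1 F, 2 N, 2 O.
Implicit hydrogens by atom environment:
  5 × C (aromatic): 1 H each → 5
  4 × C: 2 H each → 8
  3 × C: no H
  1 × C: 3 H
  1 × C: 1 H
  1 × C (aromatic): no H
  1 × F: no H
  1 × N: no H
  1 × N (charge +1): no H
  1 × O: no H
  1 × O (charge -1): no H
  Total hydrogens = 17.
Molecular formula: C15H17FN2O2

C15H17FN2O2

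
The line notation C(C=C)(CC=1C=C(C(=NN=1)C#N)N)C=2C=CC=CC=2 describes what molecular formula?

Heavy atoms from the SMILES: 15 C, 4 N.
Implicit hydrogens by atom environment:
  6 × C (aromatic): 1 H each → 6
  4 × C (aromatic): no H
  2 × C: 2 H each → 4
  2 × C: 1 H each → 2
  2 × N (aromatic): no H
  1 × C: no H
  1 × N: 2 H
  1 × N: no H
  Total hydrogens = 14.
Molecular formula: C15H14N4

C15H14N4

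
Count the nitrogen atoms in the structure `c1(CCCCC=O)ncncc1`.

2

The symbol for nitrogen appears 2 times in the SMILES.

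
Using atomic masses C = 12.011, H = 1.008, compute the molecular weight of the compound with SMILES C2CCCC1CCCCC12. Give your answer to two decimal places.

138.25

Molecular formula: C10H18.
M = 10×12.011 + 18×1.008 = 138.25 g/mol.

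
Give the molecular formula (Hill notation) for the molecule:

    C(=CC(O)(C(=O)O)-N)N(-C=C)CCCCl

C9H15ClN2O3

Heavy atoms from the SMILES: 9 C, 1 Cl, 2 N, 3 O.
Implicit hydrogens by atom environment:
  4 × C: 2 H each → 8
  3 × C: 1 H each → 3
  2 × C: no H
  2 × O: 1 H each → 2
  1 × Cl: no H
  1 × N: 2 H
  1 × N: no H
  1 × O: no H
  Total hydrogens = 15.
Molecular formula: C9H15ClN2O3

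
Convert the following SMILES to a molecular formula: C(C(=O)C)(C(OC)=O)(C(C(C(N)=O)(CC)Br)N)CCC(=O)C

Heavy atoms from the SMILES: 1 Br, 14 C, 2 N, 5 O.
Implicit hydrogens by atom environment:
  6 × C: no H
  5 × O: no H
  4 × C: 3 H each → 12
  3 × C: 2 H each → 6
  2 × N: 2 H each → 4
  1 × Br: no H
  1 × C: 1 H
  Total hydrogens = 23.
Molecular formula: C14H23BrN2O5

C14H23BrN2O5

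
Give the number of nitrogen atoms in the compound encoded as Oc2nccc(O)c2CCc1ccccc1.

The symbol for nitrogen appears 1 time in the SMILES.

1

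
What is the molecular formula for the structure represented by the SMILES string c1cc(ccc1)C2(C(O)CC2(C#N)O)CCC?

C14H17NO2

Heavy atoms from the SMILES: 14 C, 1 N, 2 O.
Implicit hydrogens by atom environment:
  5 × C (aromatic): 1 H each → 5
  3 × C: 2 H each → 6
  3 × C: no H
  2 × O: 1 H each → 2
  1 × C: 3 H
  1 × C: 1 H
  1 × C (aromatic): no H
  1 × N: no H
  Total hydrogens = 17.
Molecular formula: C14H17NO2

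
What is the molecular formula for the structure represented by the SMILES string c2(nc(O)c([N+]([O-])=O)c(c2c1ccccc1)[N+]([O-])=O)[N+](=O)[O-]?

Heavy atoms from the SMILES: 11 C, 4 N, 7 O.
Implicit hydrogens by atom environment:
  6 × C (aromatic): no H
  5 × C (aromatic): 1 H each → 5
  3 × N (charge +1): no H
  3 × O: no H
  3 × O (charge -1): no H
  1 × N (aromatic): no H
  1 × O: 1 H
  Total hydrogens = 6.
Molecular formula: C11H6N4O7

C11H6N4O7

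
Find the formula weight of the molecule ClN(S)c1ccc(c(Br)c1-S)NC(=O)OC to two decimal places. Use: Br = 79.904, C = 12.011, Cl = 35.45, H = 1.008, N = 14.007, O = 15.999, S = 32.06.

Molecular formula: C8H8BrClN2O2S2.
M = 1×79.904 + 8×12.011 + 1×35.45 + 8×1.008 + 2×14.007 + 2×15.999 + 2×32.06 = 343.64 g/mol.

343.64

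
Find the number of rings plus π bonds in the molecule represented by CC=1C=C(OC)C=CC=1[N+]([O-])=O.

5

Molecular formula from the SMILES: C8H9NO3.
DoU = (2C + 2 + N − H − X)/2 = (2·8 + 2 + 1 − 9 − 0)/2 = 10/2 = 5.
(Structurally: 1 ring(s) + 4 π bond(s) = 5.)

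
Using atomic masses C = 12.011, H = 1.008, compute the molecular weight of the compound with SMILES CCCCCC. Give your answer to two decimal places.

Molecular formula: C6H14.
M = 6×12.011 + 14×1.008 = 86.18 g/mol.

86.18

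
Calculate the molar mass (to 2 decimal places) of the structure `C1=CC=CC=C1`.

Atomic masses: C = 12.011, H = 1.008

78.11

Molecular formula: C6H6.
M = 6×12.011 + 6×1.008 = 78.11 g/mol.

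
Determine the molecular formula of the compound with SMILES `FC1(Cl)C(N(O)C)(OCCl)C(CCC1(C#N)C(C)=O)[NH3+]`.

C11H17Cl2FN3O3+

Heavy atoms from the SMILES: 11 C, 2 Cl, 1 F, 3 N, 3 O.
Implicit hydrogens by atom environment:
  5 × C: no H
  3 × C: 2 H each → 6
  2 × C: 3 H each → 6
  2 × Cl: no H
  2 × N: no H
  2 × O: no H
  1 × C: 1 H
  1 × F: no H
  1 × N (charge +1): 3 H
  1 × O: 1 H
  Total hydrogens = 17.
Net charge +1.
Molecular formula: C11H17Cl2FN3O3+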